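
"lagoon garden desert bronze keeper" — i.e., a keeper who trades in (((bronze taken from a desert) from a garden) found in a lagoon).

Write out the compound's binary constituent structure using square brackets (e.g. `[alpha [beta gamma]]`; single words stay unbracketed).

At the top level: head "keeper"; modifier "lagoon garden desert bronze".
"lagoon garden desert bronze" → head "bronze" (specifically "garden desert bronze"), modifier "lagoon".
"garden desert bronze" → head "bronze" (specifically "desert bronze"), modifier "garden".
"desert bronze" → head "bronze", modifier "desert".
Assembled: [[lagoon [garden [desert bronze]]] keeper].

[[lagoon [garden [desert bronze]]] keeper]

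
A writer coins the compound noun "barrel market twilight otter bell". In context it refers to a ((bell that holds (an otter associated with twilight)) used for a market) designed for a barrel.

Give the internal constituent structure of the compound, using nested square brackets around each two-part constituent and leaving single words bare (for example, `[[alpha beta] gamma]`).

At the top level: head "bell" (specifically "market twilight otter bell"); modifier "barrel".
"market twilight otter bell" → head "bell" (specifically "twilight otter bell"), modifier "market".
"twilight otter bell" → head "bell", modifier "twilight otter".
"twilight otter" → head "otter", modifier "twilight".
Assembled: [barrel [market [[twilight otter] bell]]].

[barrel [market [[twilight otter] bell]]]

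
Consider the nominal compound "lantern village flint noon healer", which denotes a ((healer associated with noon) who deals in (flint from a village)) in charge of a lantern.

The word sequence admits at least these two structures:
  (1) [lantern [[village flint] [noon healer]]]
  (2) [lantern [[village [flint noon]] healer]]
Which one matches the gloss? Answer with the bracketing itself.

[lantern [[village flint] [noon healer]]]

The paraphrase's head is the "healer" part ("village flint noon healer"); its modifier is "lantern".
That top-level split, carried through the inner groups, gives [lantern [[village flint] [noon healer]]].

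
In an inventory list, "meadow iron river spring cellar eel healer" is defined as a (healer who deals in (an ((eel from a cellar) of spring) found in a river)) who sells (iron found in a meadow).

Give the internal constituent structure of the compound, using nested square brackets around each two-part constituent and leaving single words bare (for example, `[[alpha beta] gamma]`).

[[meadow iron] [[river [spring [cellar eel]]] healer]]

Whole compound: head "healer" (specifically "river spring cellar eel healer"), modifier "meadow iron".
Inside "meadow iron": head "iron", modifier "meadow".
Inside "river spring cellar eel healer": head "healer", modifier "river spring cellar eel".
Inside "river spring cellar eel": head "eel" (specifically "spring cellar eel"), modifier "river".
Inside "spring cellar eel": head "eel" (specifically "cellar eel"), modifier "spring".
Inside "cellar eel": head "eel", modifier "cellar".
Assembled: [[meadow iron] [[river [spring [cellar eel]]] healer]].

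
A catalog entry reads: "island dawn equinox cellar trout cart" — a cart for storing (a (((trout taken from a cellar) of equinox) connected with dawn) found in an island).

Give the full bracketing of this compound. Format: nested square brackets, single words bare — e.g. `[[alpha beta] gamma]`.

[[island [dawn [equinox [cellar trout]]]] cart]

Whole compound: head "cart", modifier "island dawn equinox cellar trout".
Inside "island dawn equinox cellar trout": head "trout" (specifically "dawn equinox cellar trout"), modifier "island".
Inside "dawn equinox cellar trout": head "trout" (specifically "equinox cellar trout"), modifier "dawn".
Inside "equinox cellar trout": head "trout" (specifically "cellar trout"), modifier "equinox".
Inside "cellar trout": head "trout", modifier "cellar".
Assembled: [[island [dawn [equinox [cellar trout]]]] cart].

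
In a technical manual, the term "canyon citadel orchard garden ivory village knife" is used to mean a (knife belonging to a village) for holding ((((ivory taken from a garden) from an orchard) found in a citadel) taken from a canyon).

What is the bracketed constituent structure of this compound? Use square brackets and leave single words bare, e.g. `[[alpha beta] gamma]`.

[[canyon [citadel [orchard [garden ivory]]]] [village knife]]

At the top level: head "knife" (specifically "village knife"); modifier "canyon citadel orchard garden ivory".
"canyon citadel orchard garden ivory" → head "ivory" (specifically "citadel orchard garden ivory"), modifier "canyon".
"citadel orchard garden ivory" → head "ivory" (specifically "orchard garden ivory"), modifier "citadel".
"orchard garden ivory" → head "ivory" (specifically "garden ivory"), modifier "orchard".
"garden ivory" → head "ivory", modifier "garden".
"village knife" → head "knife", modifier "village".
Putting it together: [[canyon [citadel [orchard [garden ivory]]]] [village knife]].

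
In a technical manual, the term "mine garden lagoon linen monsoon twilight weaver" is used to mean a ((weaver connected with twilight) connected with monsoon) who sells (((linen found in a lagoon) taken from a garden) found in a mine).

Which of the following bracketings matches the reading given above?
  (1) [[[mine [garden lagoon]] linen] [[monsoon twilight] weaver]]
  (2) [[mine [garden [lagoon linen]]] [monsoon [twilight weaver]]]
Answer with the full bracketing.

[[mine [garden [lagoon linen]]] [monsoon [twilight weaver]]]

The paraphrase's head is the "weaver" part ("monsoon twilight weaver"); its modifier is "mine garden lagoon linen".
That top-level split, carried through the inner groups, gives [[mine [garden [lagoon linen]]] [monsoon [twilight weaver]]].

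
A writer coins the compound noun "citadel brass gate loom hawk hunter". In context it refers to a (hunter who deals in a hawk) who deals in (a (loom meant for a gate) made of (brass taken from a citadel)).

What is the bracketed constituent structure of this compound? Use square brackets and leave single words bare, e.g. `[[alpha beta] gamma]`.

[[[citadel brass] [gate loom]] [hawk hunter]]

Whole compound: head "hunter" (specifically "hawk hunter"), modifier "citadel brass gate loom".
Within "citadel brass gate loom", the head is "loom" (specifically "gate loom") and the modifier is "citadel brass".
Within "citadel brass", the head is "brass" and the modifier is "citadel".
Within "gate loom", the head is "loom" and the modifier is "gate".
Within "hawk hunter", the head is "hunter" and the modifier is "hawk".
Putting it together: [[[citadel brass] [gate loom]] [hawk hunter]].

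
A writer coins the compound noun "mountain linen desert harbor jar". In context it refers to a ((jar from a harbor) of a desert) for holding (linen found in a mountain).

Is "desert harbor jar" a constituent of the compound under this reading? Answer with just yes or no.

yes

The paraphrase groups the words so that "desert harbor jar" is one unit: it corresponds to a single parenthesized sub-phrase.
The full structure is [[mountain linen] [desert [harbor jar]]], in which [desert harbor jar] is a constituent.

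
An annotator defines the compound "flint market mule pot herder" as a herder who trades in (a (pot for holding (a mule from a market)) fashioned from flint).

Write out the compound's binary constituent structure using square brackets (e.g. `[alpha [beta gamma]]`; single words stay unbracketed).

[[flint [[market mule] pot]] herder]

Whole compound: head "herder", modifier "flint market mule pot".
"flint market mule pot" → head "pot" (specifically "market mule pot"), modifier "flint".
"market mule pot" → head "pot", modifier "market mule".
"market mule" → head "mule", modifier "market".
Putting it together: [[flint [[market mule] pot]] herder].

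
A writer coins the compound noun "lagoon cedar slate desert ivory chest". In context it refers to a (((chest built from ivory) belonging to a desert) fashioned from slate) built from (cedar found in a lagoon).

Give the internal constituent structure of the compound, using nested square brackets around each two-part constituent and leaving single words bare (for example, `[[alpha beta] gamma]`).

At the top level: head "chest" (specifically "slate desert ivory chest"); modifier "lagoon cedar".
Within "lagoon cedar", the head is "cedar" and the modifier is "lagoon".
Within "slate desert ivory chest", the head is "chest" (specifically "desert ivory chest") and the modifier is "slate".
Within "desert ivory chest", the head is "chest" (specifically "ivory chest") and the modifier is "desert".
Within "ivory chest", the head is "chest" and the modifier is "ivory".
So the structure is [[lagoon cedar] [slate [desert [ivory chest]]]].

[[lagoon cedar] [slate [desert [ivory chest]]]]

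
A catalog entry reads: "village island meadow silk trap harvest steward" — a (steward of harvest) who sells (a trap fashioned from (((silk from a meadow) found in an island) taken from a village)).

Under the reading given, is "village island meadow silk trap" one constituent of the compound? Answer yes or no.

The paraphrase groups the words so that "village island meadow silk trap" is one unit: it corresponds to a single parenthesized sub-phrase.
The full structure is [[[village [island [meadow silk]]] trap] [harvest steward]], in which [village island meadow silk trap] is a constituent.

yes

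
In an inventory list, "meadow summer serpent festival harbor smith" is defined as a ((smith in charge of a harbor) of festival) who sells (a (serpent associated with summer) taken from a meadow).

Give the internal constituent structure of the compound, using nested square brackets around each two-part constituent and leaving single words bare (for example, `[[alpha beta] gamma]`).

[[meadow [summer serpent]] [festival [harbor smith]]]

At the top level: head "smith" (specifically "festival harbor smith"); modifier "meadow summer serpent".
Within "meadow summer serpent", the head is "serpent" (specifically "summer serpent") and the modifier is "meadow".
Within "summer serpent", the head is "serpent" and the modifier is "summer".
Within "festival harbor smith", the head is "smith" (specifically "harbor smith") and the modifier is "festival".
Within "harbor smith", the head is "smith" and the modifier is "harbor".
Assembled: [[meadow [summer serpent]] [festival [harbor smith]]].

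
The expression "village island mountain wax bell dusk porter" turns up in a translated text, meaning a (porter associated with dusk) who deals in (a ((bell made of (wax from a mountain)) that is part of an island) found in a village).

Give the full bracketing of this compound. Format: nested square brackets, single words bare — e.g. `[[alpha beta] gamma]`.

[[village [island [[mountain wax] bell]]] [dusk porter]]

Overall it is a kind of porter (specifically "dusk porter"); the modifier is "village island mountain wax bell".
"village island mountain wax bell" → head "bell" (specifically "island mountain wax bell"), modifier "village".
"island mountain wax bell" → head "bell" (specifically "mountain wax bell"), modifier "island".
"mountain wax bell" → head "bell", modifier "mountain wax".
"mountain wax" → head "wax", modifier "mountain".
"dusk porter" → head "porter", modifier "dusk".
Assembled: [[village [island [[mountain wax] bell]]] [dusk porter]].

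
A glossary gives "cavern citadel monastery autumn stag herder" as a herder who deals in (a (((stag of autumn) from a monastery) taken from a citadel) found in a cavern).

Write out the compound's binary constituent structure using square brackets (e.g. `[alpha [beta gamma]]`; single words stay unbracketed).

Whole compound: head "herder", modifier "cavern citadel monastery autumn stag".
"cavern citadel monastery autumn stag" → head "stag" (specifically "citadel monastery autumn stag"), modifier "cavern".
"citadel monastery autumn stag" → head "stag" (specifically "monastery autumn stag"), modifier "citadel".
"monastery autumn stag" → head "stag" (specifically "autumn stag"), modifier "monastery".
"autumn stag" → head "stag", modifier "autumn".
Putting it together: [[cavern [citadel [monastery [autumn stag]]]] herder].

[[cavern [citadel [monastery [autumn stag]]]] herder]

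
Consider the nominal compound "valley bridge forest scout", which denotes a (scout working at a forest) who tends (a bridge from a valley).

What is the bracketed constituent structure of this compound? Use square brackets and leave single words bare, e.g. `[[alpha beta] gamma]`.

At the top level: head "scout" (specifically "forest scout"); modifier "valley bridge".
"valley bridge" → head "bridge", modifier "valley".
"forest scout" → head "scout", modifier "forest".
Putting it together: [[valley bridge] [forest scout]].

[[valley bridge] [forest scout]]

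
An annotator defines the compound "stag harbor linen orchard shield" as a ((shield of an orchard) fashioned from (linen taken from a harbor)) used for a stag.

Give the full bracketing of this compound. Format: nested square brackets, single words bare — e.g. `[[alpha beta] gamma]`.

Whole compound: head "shield" (specifically "harbor linen orchard shield"), modifier "stag".
Within "harbor linen orchard shield", the head is "shield" (specifically "orchard shield") and the modifier is "harbor linen".
Within "harbor linen", the head is "linen" and the modifier is "harbor".
Within "orchard shield", the head is "shield" and the modifier is "orchard".
Assembled: [stag [[harbor linen] [orchard shield]]].

[stag [[harbor linen] [orchard shield]]]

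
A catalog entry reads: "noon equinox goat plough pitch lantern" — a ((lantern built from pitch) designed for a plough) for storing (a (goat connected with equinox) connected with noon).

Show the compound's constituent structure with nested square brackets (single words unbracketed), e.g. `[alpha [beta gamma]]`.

[[noon [equinox goat]] [plough [pitch lantern]]]

Whole compound: head "lantern" (specifically "plough pitch lantern"), modifier "noon equinox goat".
"noon equinox goat" → head "goat" (specifically "equinox goat"), modifier "noon".
"equinox goat" → head "goat", modifier "equinox".
"plough pitch lantern" → head "lantern" (specifically "pitch lantern"), modifier "plough".
"pitch lantern" → head "lantern", modifier "pitch".
Putting it together: [[noon [equinox goat]] [plough [pitch lantern]]].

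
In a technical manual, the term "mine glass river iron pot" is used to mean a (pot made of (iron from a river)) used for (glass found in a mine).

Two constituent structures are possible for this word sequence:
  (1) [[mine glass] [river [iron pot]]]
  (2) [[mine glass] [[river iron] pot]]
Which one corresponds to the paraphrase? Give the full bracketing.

[[mine glass] [[river iron] pot]]

The paraphrase's head is the "pot" part ("river iron pot"); its modifier is "mine glass".
That top-level split, carried through the inner groups, gives [[mine glass] [[river iron] pot]].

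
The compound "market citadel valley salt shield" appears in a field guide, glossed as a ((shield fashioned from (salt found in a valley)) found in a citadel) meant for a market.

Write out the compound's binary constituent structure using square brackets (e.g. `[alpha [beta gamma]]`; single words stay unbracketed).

[market [citadel [[valley salt] shield]]]

At the top level: head "shield" (specifically "citadel valley salt shield"); modifier "market".
Inside "citadel valley salt shield": head "shield" (specifically "valley salt shield"), modifier "citadel".
Inside "valley salt shield": head "shield", modifier "valley salt".
Inside "valley salt": head "salt", modifier "valley".
So the structure is [market [citadel [[valley salt] shield]]].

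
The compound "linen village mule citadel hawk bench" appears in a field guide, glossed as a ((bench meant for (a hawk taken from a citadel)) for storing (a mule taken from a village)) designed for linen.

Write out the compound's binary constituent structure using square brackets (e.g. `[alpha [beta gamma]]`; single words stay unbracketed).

[linen [[village mule] [[citadel hawk] bench]]]

At the top level: head "bench" (specifically "village mule citadel hawk bench"); modifier "linen".
Within "village mule citadel hawk bench", the head is "bench" (specifically "citadel hawk bench") and the modifier is "village mule".
Within "village mule", the head is "mule" and the modifier is "village".
Within "citadel hawk bench", the head is "bench" and the modifier is "citadel hawk".
Within "citadel hawk", the head is "hawk" and the modifier is "citadel".
Assembled: [linen [[village mule] [[citadel hawk] bench]]].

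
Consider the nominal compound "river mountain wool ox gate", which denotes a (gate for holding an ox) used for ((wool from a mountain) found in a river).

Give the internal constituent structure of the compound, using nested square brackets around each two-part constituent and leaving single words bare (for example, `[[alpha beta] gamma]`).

The outermost head in the paraphrase is "gate" (specifically "ox gate"), modified by "river mountain wool".
"river mountain wool" → head "wool" (specifically "mountain wool"), modifier "river".
"mountain wool" → head "wool", modifier "mountain".
"ox gate" → head "gate", modifier "ox".
So the structure is [[river [mountain wool]] [ox gate]].

[[river [mountain wool]] [ox gate]]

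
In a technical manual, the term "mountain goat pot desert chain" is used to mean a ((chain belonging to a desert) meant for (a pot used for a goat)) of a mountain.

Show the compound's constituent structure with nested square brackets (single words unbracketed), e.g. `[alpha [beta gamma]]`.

[mountain [[goat pot] [desert chain]]]

At the top level: head "chain" (specifically "goat pot desert chain"); modifier "mountain".
Inside "goat pot desert chain": head "chain" (specifically "desert chain"), modifier "goat pot".
Inside "goat pot": head "pot", modifier "goat".
Inside "desert chain": head "chain", modifier "desert".
Assembled: [mountain [[goat pot] [desert chain]]].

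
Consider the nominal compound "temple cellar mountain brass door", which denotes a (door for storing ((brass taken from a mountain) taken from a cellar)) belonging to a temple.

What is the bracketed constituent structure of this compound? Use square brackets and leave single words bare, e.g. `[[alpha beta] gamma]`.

Overall it is a kind of door (specifically "cellar mountain brass door"); the modifier is "temple".
"cellar mountain brass door" → head "door", modifier "cellar mountain brass".
"cellar mountain brass" → head "brass" (specifically "mountain brass"), modifier "cellar".
"mountain brass" → head "brass", modifier "mountain".
So the structure is [temple [[cellar [mountain brass]] door]].

[temple [[cellar [mountain brass]] door]]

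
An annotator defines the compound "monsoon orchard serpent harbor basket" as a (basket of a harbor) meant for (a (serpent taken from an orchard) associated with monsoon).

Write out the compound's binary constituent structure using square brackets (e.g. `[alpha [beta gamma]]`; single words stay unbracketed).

At the top level: head "basket" (specifically "harbor basket"); modifier "monsoon orchard serpent".
Inside "monsoon orchard serpent": head "serpent" (specifically "orchard serpent"), modifier "monsoon".
Inside "orchard serpent": head "serpent", modifier "orchard".
Inside "harbor basket": head "basket", modifier "harbor".
So the structure is [[monsoon [orchard serpent]] [harbor basket]].

[[monsoon [orchard serpent]] [harbor basket]]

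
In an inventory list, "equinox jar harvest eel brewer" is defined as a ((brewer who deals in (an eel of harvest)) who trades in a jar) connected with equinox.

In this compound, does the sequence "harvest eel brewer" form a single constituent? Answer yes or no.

The paraphrase groups the words so that "harvest eel brewer" is one unit: it corresponds to a single parenthesized sub-phrase.
The full structure is [equinox [jar [[harvest eel] brewer]]], in which [harvest eel brewer] is a constituent.

yes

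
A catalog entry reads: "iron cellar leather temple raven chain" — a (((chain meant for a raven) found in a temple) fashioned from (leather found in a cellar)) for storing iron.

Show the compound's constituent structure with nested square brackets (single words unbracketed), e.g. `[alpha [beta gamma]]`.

[iron [[cellar leather] [temple [raven chain]]]]

Whole compound: head "chain" (specifically "cellar leather temple raven chain"), modifier "iron".
Inside "cellar leather temple raven chain": head "chain" (specifically "temple raven chain"), modifier "cellar leather".
Inside "cellar leather": head "leather", modifier "cellar".
Inside "temple raven chain": head "chain" (specifically "raven chain"), modifier "temple".
Inside "raven chain": head "chain", modifier "raven".
So the structure is [iron [[cellar leather] [temple [raven chain]]]].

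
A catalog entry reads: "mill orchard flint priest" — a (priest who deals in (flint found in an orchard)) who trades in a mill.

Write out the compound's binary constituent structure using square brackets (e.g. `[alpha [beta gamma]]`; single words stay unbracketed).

Whole compound: head "priest" (specifically "orchard flint priest"), modifier "mill".
Within "orchard flint priest", the head is "priest" and the modifier is "orchard flint".
Within "orchard flint", the head is "flint" and the modifier is "orchard".
Assembled: [mill [[orchard flint] priest]].

[mill [[orchard flint] priest]]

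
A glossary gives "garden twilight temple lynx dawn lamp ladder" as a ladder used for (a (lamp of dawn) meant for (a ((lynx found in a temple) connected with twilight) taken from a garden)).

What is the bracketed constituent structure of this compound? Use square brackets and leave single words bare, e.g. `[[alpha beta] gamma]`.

Overall it is a kind of ladder; the modifier is "garden twilight temple lynx dawn lamp".
"garden twilight temple lynx dawn lamp" → head "lamp" (specifically "dawn lamp"), modifier "garden twilight temple lynx".
"garden twilight temple lynx" → head "lynx" (specifically "twilight temple lynx"), modifier "garden".
"twilight temple lynx" → head "lynx" (specifically "temple lynx"), modifier "twilight".
"temple lynx" → head "lynx", modifier "temple".
"dawn lamp" → head "lamp", modifier "dawn".
Assembled: [[[garden [twilight [temple lynx]]] [dawn lamp]] ladder].

[[[garden [twilight [temple lynx]]] [dawn lamp]] ladder]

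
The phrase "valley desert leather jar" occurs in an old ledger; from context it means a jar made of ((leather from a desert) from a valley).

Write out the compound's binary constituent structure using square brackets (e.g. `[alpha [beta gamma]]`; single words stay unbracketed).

[[valley [desert leather]] jar]

Whole compound: head "jar", modifier "valley desert leather".
Within "valley desert leather", the head is "leather" (specifically "desert leather") and the modifier is "valley".
Within "desert leather", the head is "leather" and the modifier is "desert".
Putting it together: [[valley [desert leather]] jar].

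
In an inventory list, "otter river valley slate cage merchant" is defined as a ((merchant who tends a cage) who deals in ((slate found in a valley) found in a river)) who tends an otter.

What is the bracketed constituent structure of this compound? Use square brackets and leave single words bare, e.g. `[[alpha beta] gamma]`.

Overall it is a kind of merchant (specifically "river valley slate cage merchant"); the modifier is "otter".
Within "river valley slate cage merchant", the head is "merchant" (specifically "cage merchant") and the modifier is "river valley slate".
Within "river valley slate", the head is "slate" (specifically "valley slate") and the modifier is "river".
Within "valley slate", the head is "slate" and the modifier is "valley".
Within "cage merchant", the head is "merchant" and the modifier is "cage".
Putting it together: [otter [[river [valley slate]] [cage merchant]]].

[otter [[river [valley slate]] [cage merchant]]]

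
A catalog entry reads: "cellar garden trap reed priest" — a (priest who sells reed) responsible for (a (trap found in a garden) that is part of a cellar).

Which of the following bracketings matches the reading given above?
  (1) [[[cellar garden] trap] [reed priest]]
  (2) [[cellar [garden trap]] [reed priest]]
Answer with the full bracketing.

[[cellar [garden trap]] [reed priest]]

The paraphrase's head is the "priest" part ("reed priest"); its modifier is "cellar garden trap".
That top-level split, carried through the inner groups, gives [[cellar [garden trap]] [reed priest]].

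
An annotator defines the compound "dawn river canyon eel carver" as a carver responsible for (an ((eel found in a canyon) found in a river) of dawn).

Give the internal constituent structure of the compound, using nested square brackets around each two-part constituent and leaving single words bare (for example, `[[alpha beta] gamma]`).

[[dawn [river [canyon eel]]] carver]

At the top level: head "carver"; modifier "dawn river canyon eel".
"dawn river canyon eel" → head "eel" (specifically "river canyon eel"), modifier "dawn".
"river canyon eel" → head "eel" (specifically "canyon eel"), modifier "river".
"canyon eel" → head "eel", modifier "canyon".
Putting it together: [[dawn [river [canyon eel]]] carver].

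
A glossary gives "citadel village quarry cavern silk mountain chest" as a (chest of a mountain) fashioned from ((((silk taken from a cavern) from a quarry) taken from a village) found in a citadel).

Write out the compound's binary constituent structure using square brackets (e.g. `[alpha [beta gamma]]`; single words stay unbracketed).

[[citadel [village [quarry [cavern silk]]]] [mountain chest]]

Whole compound: head "chest" (specifically "mountain chest"), modifier "citadel village quarry cavern silk".
"citadel village quarry cavern silk" → head "silk" (specifically "village quarry cavern silk"), modifier "citadel".
"village quarry cavern silk" → head "silk" (specifically "quarry cavern silk"), modifier "village".
"quarry cavern silk" → head "silk" (specifically "cavern silk"), modifier "quarry".
"cavern silk" → head "silk", modifier "cavern".
"mountain chest" → head "chest", modifier "mountain".
Putting it together: [[citadel [village [quarry [cavern silk]]]] [mountain chest]].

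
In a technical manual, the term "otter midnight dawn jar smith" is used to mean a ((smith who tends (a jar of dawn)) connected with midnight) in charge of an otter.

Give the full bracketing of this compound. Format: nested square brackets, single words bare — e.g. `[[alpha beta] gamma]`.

Overall it is a kind of smith (specifically "midnight dawn jar smith"); the modifier is "otter".
Inside "midnight dawn jar smith": head "smith" (specifically "dawn jar smith"), modifier "midnight".
Inside "dawn jar smith": head "smith", modifier "dawn jar".
Inside "dawn jar": head "jar", modifier "dawn".
So the structure is [otter [midnight [[dawn jar] smith]]].

[otter [midnight [[dawn jar] smith]]]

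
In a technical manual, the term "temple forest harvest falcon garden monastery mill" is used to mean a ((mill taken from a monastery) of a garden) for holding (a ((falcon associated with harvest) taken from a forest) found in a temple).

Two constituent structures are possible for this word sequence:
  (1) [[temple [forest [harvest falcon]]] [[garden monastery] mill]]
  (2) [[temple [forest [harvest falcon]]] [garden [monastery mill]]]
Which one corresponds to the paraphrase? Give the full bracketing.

[[temple [forest [harvest falcon]]] [garden [monastery mill]]]

The paraphrase's head is the "mill" part ("garden monastery mill"); its modifier is "temple forest harvest falcon".
That top-level split, carried through the inner groups, gives [[temple [forest [harvest falcon]]] [garden [monastery mill]]].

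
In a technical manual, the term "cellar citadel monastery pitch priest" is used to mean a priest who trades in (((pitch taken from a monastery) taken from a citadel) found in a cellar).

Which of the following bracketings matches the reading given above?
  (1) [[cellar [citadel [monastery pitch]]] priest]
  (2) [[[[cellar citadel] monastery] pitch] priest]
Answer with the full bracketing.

[[cellar [citadel [monastery pitch]]] priest]

The paraphrase's head is the "priest" part ("priest"); its modifier is "cellar citadel monastery pitch".
That top-level split, carried through the inner groups, gives [[cellar [citadel [monastery pitch]]] priest].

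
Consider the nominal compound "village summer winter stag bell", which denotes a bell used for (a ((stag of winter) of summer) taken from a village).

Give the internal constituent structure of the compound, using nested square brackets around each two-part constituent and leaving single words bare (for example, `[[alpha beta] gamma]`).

[[village [summer [winter stag]]] bell]

At the top level: head "bell"; modifier "village summer winter stag".
"village summer winter stag" → head "stag" (specifically "summer winter stag"), modifier "village".
"summer winter stag" → head "stag" (specifically "winter stag"), modifier "summer".
"winter stag" → head "stag", modifier "winter".
Putting it together: [[village [summer [winter stag]]] bell].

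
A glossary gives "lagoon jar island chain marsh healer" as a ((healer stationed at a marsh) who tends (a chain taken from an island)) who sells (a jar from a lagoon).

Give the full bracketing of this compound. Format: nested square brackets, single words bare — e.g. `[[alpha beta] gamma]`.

[[lagoon jar] [[island chain] [marsh healer]]]

The outermost head in the paraphrase is "healer" (specifically "island chain marsh healer"), modified by "lagoon jar".
Inside "lagoon jar": head "jar", modifier "lagoon".
Inside "island chain marsh healer": head "healer" (specifically "marsh healer"), modifier "island chain".
Inside "island chain": head "chain", modifier "island".
Inside "marsh healer": head "healer", modifier "marsh".
Assembled: [[lagoon jar] [[island chain] [marsh healer]]].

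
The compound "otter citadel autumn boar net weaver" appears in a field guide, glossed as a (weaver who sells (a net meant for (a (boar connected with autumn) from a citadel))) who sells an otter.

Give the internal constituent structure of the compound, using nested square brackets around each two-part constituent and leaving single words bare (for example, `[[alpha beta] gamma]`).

Overall it is a kind of weaver (specifically "citadel autumn boar net weaver"); the modifier is "otter".
Inside "citadel autumn boar net weaver": head "weaver", modifier "citadel autumn boar net".
Inside "citadel autumn boar net": head "net", modifier "citadel autumn boar".
Inside "citadel autumn boar": head "boar" (specifically "autumn boar"), modifier "citadel".
Inside "autumn boar": head "boar", modifier "autumn".
Assembled: [otter [[[citadel [autumn boar]] net] weaver]].

[otter [[[citadel [autumn boar]] net] weaver]]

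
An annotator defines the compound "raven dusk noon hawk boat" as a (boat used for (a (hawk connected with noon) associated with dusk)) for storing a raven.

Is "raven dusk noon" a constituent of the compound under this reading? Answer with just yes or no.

no

The top-level split is [raven] [dusk noon hawk boat]; the full structure is [raven [[dusk [noon hawk]] boat]].
"raven dusk noon" straddles a constituent boundary, so it is not a single unit.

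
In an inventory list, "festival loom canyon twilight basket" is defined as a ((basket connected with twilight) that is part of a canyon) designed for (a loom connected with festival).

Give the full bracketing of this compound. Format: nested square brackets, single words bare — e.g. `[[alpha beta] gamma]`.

Whole compound: head "basket" (specifically "canyon twilight basket"), modifier "festival loom".
Inside "festival loom": head "loom", modifier "festival".
Inside "canyon twilight basket": head "basket" (specifically "twilight basket"), modifier "canyon".
Inside "twilight basket": head "basket", modifier "twilight".
Putting it together: [[festival loom] [canyon [twilight basket]]].

[[festival loom] [canyon [twilight basket]]]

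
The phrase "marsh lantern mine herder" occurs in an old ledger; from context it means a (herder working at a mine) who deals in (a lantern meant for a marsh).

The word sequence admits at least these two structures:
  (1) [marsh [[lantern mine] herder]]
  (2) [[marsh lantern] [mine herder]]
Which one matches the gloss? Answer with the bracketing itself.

The paraphrase's head is the "herder" part ("mine herder"); its modifier is "marsh lantern".
That top-level split, carried through the inner groups, gives [[marsh lantern] [mine herder]].

[[marsh lantern] [mine herder]]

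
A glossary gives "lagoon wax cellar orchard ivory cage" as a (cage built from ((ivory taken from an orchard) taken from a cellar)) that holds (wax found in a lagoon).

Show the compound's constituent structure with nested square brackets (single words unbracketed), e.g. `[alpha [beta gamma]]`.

[[lagoon wax] [[cellar [orchard ivory]] cage]]

The outermost head in the paraphrase is "cage" (specifically "cellar orchard ivory cage"), modified by "lagoon wax".
"lagoon wax" → head "wax", modifier "lagoon".
"cellar orchard ivory cage" → head "cage", modifier "cellar orchard ivory".
"cellar orchard ivory" → head "ivory" (specifically "orchard ivory"), modifier "cellar".
"orchard ivory" → head "ivory", modifier "orchard".
Putting it together: [[lagoon wax] [[cellar [orchard ivory]] cage]].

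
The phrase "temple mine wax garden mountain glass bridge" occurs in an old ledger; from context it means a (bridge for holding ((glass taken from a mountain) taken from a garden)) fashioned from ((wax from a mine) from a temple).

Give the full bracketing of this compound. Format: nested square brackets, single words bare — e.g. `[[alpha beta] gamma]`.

At the top level: head "bridge" (specifically "garden mountain glass bridge"); modifier "temple mine wax".
"temple mine wax" → head "wax" (specifically "mine wax"), modifier "temple".
"mine wax" → head "wax", modifier "mine".
"garden mountain glass bridge" → head "bridge", modifier "garden mountain glass".
"garden mountain glass" → head "glass" (specifically "mountain glass"), modifier "garden".
"mountain glass" → head "glass", modifier "mountain".
So the structure is [[temple [mine wax]] [[garden [mountain glass]] bridge]].

[[temple [mine wax]] [[garden [mountain glass]] bridge]]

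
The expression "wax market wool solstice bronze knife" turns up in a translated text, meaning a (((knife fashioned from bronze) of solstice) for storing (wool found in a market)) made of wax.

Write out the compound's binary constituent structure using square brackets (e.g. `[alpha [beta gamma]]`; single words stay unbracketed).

[wax [[market wool] [solstice [bronze knife]]]]

Overall it is a kind of knife (specifically "market wool solstice bronze knife"); the modifier is "wax".
"market wool solstice bronze knife" → head "knife" (specifically "solstice bronze knife"), modifier "market wool".
"market wool" → head "wool", modifier "market".
"solstice bronze knife" → head "knife" (specifically "bronze knife"), modifier "solstice".
"bronze knife" → head "knife", modifier "bronze".
Putting it together: [wax [[market wool] [solstice [bronze knife]]]].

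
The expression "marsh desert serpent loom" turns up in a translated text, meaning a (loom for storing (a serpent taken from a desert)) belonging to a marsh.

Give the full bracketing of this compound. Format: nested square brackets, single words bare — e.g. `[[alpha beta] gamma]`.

At the top level: head "loom" (specifically "desert serpent loom"); modifier "marsh".
Within "desert serpent loom", the head is "loom" and the modifier is "desert serpent".
Within "desert serpent", the head is "serpent" and the modifier is "desert".
Putting it together: [marsh [[desert serpent] loom]].

[marsh [[desert serpent] loom]]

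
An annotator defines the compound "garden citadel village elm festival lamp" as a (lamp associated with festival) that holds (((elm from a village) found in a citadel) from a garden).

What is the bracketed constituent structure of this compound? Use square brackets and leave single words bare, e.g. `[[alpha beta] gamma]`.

[[garden [citadel [village elm]]] [festival lamp]]

Overall it is a kind of lamp (specifically "festival lamp"); the modifier is "garden citadel village elm".
Inside "garden citadel village elm": head "elm" (specifically "citadel village elm"), modifier "garden".
Inside "citadel village elm": head "elm" (specifically "village elm"), modifier "citadel".
Inside "village elm": head "elm", modifier "village".
Inside "festival lamp": head "lamp", modifier "festival".
Putting it together: [[garden [citadel [village elm]]] [festival lamp]].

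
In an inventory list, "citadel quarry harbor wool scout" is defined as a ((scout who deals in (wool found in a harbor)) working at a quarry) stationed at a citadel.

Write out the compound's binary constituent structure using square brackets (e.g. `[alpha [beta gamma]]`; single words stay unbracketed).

[citadel [quarry [[harbor wool] scout]]]

The outermost head in the paraphrase is "scout" (specifically "quarry harbor wool scout"), modified by "citadel".
"quarry harbor wool scout" → head "scout" (specifically "harbor wool scout"), modifier "quarry".
"harbor wool scout" → head "scout", modifier "harbor wool".
"harbor wool" → head "wool", modifier "harbor".
Assembled: [citadel [quarry [[harbor wool] scout]]].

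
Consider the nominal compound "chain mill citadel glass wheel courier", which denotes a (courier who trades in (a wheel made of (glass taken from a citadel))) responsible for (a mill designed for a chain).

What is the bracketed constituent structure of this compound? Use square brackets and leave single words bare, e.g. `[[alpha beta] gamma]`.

[[chain mill] [[[citadel glass] wheel] courier]]

Whole compound: head "courier" (specifically "citadel glass wheel courier"), modifier "chain mill".
"chain mill" → head "mill", modifier "chain".
"citadel glass wheel courier" → head "courier", modifier "citadel glass wheel".
"citadel glass wheel" → head "wheel", modifier "citadel glass".
"citadel glass" → head "glass", modifier "citadel".
Assembled: [[chain mill] [[[citadel glass] wheel] courier]].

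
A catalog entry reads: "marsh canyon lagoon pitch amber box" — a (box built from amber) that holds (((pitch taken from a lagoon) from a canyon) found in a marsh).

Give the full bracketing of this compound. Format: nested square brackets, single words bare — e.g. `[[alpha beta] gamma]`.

[[marsh [canyon [lagoon pitch]]] [amber box]]

The outermost head in the paraphrase is "box" (specifically "amber box"), modified by "marsh canyon lagoon pitch".
"marsh canyon lagoon pitch" → head "pitch" (specifically "canyon lagoon pitch"), modifier "marsh".
"canyon lagoon pitch" → head "pitch" (specifically "lagoon pitch"), modifier "canyon".
"lagoon pitch" → head "pitch", modifier "lagoon".
"amber box" → head "box", modifier "amber".
Assembled: [[marsh [canyon [lagoon pitch]]] [amber box]].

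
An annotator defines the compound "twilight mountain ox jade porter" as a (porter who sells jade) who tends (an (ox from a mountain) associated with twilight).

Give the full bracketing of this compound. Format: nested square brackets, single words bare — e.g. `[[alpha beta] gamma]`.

The outermost head in the paraphrase is "porter" (specifically "jade porter"), modified by "twilight mountain ox".
"twilight mountain ox" → head "ox" (specifically "mountain ox"), modifier "twilight".
"mountain ox" → head "ox", modifier "mountain".
"jade porter" → head "porter", modifier "jade".
So the structure is [[twilight [mountain ox]] [jade porter]].

[[twilight [mountain ox]] [jade porter]]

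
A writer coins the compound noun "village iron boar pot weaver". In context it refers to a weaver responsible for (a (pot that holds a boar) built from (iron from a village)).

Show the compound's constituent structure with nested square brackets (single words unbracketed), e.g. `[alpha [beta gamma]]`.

[[[village iron] [boar pot]] weaver]

Whole compound: head "weaver", modifier "village iron boar pot".
"village iron boar pot" → head "pot" (specifically "boar pot"), modifier "village iron".
"village iron" → head "iron", modifier "village".
"boar pot" → head "pot", modifier "boar".
Assembled: [[[village iron] [boar pot]] weaver].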